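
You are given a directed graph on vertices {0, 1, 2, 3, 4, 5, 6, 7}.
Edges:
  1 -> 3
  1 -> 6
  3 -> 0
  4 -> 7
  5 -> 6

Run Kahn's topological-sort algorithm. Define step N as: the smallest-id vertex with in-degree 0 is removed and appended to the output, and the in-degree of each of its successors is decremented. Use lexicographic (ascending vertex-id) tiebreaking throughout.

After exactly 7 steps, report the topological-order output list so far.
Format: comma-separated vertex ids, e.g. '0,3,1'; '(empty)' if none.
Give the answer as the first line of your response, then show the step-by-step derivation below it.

1,2,3,0,4,5,6

step 1: output 1; order=[1]; indeg=(1,0,0,0,0,0,1,1)
step 2: output 2; order=[1,2]; indeg=(1,0,0,0,0,0,1,1)
step 3: output 3; order=[1,2,3]; indeg=(0,0,0,0,0,0,1,1)
step 4: output 0; order=[1,2,3,0]; indeg=(0,0,0,0,0,0,1,1)
step 5: output 4; order=[1,2,3,0,4]; indeg=(0,0,0,0,0,0,1,0)
step 6: output 5; order=[1,2,3,0,4,5]; indeg=(0,0,0,0,0,0,0,0)
step 7: output 6; order=[1,2,3,0,4,5,6]; indeg=(0,0,0,0,0,0,0,0)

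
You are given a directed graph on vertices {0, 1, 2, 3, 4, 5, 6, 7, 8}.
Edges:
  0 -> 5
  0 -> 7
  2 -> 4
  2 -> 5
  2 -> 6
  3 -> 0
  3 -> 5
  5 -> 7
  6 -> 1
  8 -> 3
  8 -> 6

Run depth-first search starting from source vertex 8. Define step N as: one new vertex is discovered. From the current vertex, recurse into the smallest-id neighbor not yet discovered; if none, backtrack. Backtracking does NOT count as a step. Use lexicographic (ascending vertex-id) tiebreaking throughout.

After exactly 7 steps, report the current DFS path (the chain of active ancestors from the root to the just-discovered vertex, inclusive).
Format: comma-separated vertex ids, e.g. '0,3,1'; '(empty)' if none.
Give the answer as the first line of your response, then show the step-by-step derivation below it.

8,6,1

step 1: discover 8; path=8; order=8
step 2: discover 3; path=8>3; order=8,3
step 3: discover 0; path=8>3>0; order=8,3,0
step 4: discover 5; path=8>3>0>5; order=8,3,0,5
step 5: discover 7; path=8>3>0>5>7; order=8,3,0,5,7
step 6: discover 6; path=8>6; order=8,3,0,5,7,6
step 7: discover 1; path=8>6>1; order=8,3,0,5,7,6,1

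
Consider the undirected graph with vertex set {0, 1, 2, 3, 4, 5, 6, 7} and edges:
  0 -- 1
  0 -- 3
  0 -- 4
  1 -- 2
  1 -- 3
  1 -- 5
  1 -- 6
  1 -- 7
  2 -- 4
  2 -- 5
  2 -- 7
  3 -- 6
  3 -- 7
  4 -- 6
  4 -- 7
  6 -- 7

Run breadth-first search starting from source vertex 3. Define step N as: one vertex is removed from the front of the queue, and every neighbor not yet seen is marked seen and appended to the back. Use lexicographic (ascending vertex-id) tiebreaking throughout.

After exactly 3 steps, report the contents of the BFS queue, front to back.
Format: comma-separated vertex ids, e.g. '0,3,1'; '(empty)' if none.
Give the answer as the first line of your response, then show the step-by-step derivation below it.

6,7,4,2,5

step 1: dequeue 3; queue=[0,1,6,7]; order=3
step 2: dequeue 0; queue=[1,6,7,4]; order=3,0
step 3: dequeue 1; queue=[6,7,4,2,5]; order=3,0,1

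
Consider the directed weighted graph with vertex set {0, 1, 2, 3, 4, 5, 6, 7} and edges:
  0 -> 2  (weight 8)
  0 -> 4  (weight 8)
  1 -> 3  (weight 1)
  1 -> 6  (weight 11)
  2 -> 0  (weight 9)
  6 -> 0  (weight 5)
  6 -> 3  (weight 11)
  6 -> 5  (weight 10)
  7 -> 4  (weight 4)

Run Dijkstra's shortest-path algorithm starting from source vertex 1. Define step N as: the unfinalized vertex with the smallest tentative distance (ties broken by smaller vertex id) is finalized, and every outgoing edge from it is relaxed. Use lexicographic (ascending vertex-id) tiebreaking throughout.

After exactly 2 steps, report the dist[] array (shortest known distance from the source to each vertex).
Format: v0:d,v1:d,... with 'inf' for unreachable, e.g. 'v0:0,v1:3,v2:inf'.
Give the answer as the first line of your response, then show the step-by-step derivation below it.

v0:inf,v1:0,v2:inf,v3:1,v4:inf,v5:inf,v6:11,v7:inf

step 1: dist = v0:inf,v1:0,v2:inf,v3:1,v4:inf,v5:inf,v6:11,v7:inf
step 2: dist = v0:inf,v1:0,v2:inf,v3:1,v4:inf,v5:inf,v6:11,v7:inf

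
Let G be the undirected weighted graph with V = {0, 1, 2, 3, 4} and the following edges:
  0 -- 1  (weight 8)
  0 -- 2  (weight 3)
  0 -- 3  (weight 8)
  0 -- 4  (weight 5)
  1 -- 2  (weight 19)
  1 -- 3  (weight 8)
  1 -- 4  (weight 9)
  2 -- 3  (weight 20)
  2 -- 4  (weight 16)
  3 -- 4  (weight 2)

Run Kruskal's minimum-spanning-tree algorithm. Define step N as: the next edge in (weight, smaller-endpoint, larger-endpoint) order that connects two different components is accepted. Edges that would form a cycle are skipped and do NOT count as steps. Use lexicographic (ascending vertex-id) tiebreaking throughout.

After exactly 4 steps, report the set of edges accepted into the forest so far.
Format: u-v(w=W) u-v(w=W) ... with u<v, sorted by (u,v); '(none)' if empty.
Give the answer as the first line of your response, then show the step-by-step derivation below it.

0-1(w=8) 0-2(w=3) 0-4(w=5) 3-4(w=2)

step 1: add edge 3-4 (w=2); MST = {3-4(w=2)}
step 2: add edge 0-2 (w=3); MST = {0-2(w=3) 3-4(w=2)}
step 3: add edge 0-4 (w=5); MST = {0-2(w=3) 0-4(w=5) 3-4(w=2)}
step 4: add edge 0-1 (w=8); MST = {0-1(w=8) 0-2(w=3) 0-4(w=5) 3-4(w=2)}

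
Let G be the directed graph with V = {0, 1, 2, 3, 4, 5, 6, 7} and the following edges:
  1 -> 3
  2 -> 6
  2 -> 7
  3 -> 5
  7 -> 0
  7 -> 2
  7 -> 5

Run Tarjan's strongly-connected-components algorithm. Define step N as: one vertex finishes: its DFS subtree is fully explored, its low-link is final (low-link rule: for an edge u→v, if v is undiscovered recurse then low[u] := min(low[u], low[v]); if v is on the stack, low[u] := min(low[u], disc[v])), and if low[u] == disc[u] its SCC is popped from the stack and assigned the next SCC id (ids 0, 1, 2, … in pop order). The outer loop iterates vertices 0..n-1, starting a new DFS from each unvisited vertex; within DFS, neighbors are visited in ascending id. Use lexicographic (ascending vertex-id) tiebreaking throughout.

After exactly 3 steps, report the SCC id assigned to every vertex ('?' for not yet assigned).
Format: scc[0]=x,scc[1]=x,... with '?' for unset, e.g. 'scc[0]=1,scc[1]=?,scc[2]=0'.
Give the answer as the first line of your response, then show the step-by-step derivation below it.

scc[0]=0,scc[1]=?,scc[2]=?,scc[3]=2,scc[4]=?,scc[5]=1,scc[6]=?,scc[7]=?

step 1: low=(low[0]=0,low[1]=?,low[2]=?,low[3]=?,low[4]=?,low[5]=?,low[6]=?,low[7]=?); scc=(scc[0]=0,scc[1]=?,scc[2]=?,scc[3]=?,scc[4]=?,scc[5]=?,scc[6]=?,scc[7]=?)
step 2: low=(low[0]=0,low[1]=1,low[2]=?,low[3]=2,low[4]=?,low[5]=3,low[6]=?,low[7]=?); scc=(scc[0]=0,scc[1]=?,scc[2]=?,scc[3]=?,scc[4]=?,scc[5]=1,scc[6]=?,scc[7]=?)
step 3: low=(low[0]=0,low[1]=1,low[2]=?,low[3]=2,low[4]=?,low[5]=3,low[6]=?,low[7]=?); scc=(scc[0]=0,scc[1]=?,scc[2]=?,scc[3]=2,scc[4]=?,scc[5]=1,scc[6]=?,scc[7]=?)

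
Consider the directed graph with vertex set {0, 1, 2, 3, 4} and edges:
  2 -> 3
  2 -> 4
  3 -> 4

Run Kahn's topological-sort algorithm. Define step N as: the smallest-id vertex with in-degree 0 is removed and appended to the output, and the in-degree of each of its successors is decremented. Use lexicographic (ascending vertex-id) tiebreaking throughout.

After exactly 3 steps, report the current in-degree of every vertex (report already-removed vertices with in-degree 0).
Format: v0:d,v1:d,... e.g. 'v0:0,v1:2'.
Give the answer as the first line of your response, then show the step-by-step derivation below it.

v0:0,v1:0,v2:0,v3:0,v4:1

step 1: output 0; order=[0]; indeg=(0,0,0,1,2)
step 2: output 1; order=[0,1]; indeg=(0,0,0,1,2)
step 3: output 2; order=[0,1,2]; indeg=(0,0,0,0,1)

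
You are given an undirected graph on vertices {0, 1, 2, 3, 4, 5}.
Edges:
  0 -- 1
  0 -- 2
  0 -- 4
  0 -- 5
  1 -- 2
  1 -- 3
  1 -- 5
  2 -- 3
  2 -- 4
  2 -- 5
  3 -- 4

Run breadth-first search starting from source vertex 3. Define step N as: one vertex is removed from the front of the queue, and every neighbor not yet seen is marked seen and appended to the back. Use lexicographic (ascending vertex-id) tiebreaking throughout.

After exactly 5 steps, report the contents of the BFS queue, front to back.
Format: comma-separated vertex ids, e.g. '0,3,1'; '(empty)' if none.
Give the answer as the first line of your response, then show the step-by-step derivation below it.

5

step 1: dequeue 3; queue=[1,2,4]; order=3
step 2: dequeue 1; queue=[2,4,0,5]; order=3,1
step 3: dequeue 2; queue=[4,0,5]; order=3,1,2
step 4: dequeue 4; queue=[0,5]; order=3,1,2,4
step 5: dequeue 0; queue=[5]; order=3,1,2,4,0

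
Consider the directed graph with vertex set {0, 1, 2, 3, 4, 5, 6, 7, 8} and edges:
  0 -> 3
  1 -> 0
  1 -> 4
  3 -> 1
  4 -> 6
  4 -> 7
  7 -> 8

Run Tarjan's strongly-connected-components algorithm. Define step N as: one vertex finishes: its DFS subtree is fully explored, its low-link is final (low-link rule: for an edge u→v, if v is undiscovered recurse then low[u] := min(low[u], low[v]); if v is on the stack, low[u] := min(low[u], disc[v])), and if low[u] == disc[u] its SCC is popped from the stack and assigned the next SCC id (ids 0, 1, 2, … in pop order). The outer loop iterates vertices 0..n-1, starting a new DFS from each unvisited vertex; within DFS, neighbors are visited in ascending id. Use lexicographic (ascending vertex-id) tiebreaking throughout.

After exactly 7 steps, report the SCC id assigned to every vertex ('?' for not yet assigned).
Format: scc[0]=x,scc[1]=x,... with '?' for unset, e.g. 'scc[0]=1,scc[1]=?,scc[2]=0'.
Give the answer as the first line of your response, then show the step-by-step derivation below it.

scc[0]=4,scc[1]=4,scc[2]=?,scc[3]=4,scc[4]=3,scc[5]=?,scc[6]=0,scc[7]=2,scc[8]=1

step 1: low=(low[0]=0,low[1]=0,low[2]=?,low[3]=1,low[4]=3,low[5]=?,low[6]=4,low[7]=?,low[8]=?); scc=(scc[0]=?,scc[1]=?,scc[2]=?,scc[3]=?,scc[4]=?,scc[5]=?,scc[6]=0,scc[7]=?,scc[8]=?)
step 2: low=(low[0]=0,low[1]=0,low[2]=?,low[3]=1,low[4]=3,low[5]=?,low[6]=4,low[7]=5,low[8]=6); scc=(scc[0]=?,scc[1]=?,scc[2]=?,scc[3]=?,scc[4]=?,scc[5]=?,scc[6]=0,scc[7]=?,scc[8]=1)
step 3: low=(low[0]=0,low[1]=0,low[2]=?,low[3]=1,low[4]=3,low[5]=?,low[6]=4,low[7]=5,low[8]=6); scc=(scc[0]=?,scc[1]=?,scc[2]=?,scc[3]=?,scc[4]=?,scc[5]=?,scc[6]=0,scc[7]=2,scc[8]=1)
step 4: low=(low[0]=0,low[1]=0,low[2]=?,low[3]=1,low[4]=3,low[5]=?,low[6]=4,low[7]=5,low[8]=6); scc=(scc[0]=?,scc[1]=?,scc[2]=?,scc[3]=?,scc[4]=3,scc[5]=?,scc[6]=0,scc[7]=2,scc[8]=1)
step 5: low=(low[0]=0,low[1]=0,low[2]=?,low[3]=1,low[4]=3,low[5]=?,low[6]=4,low[7]=5,low[8]=6); scc=(scc[0]=?,scc[1]=?,scc[2]=?,scc[3]=?,scc[4]=3,scc[5]=?,scc[6]=0,scc[7]=2,scc[8]=1)
step 6: low=(low[0]=0,low[1]=0,low[2]=?,low[3]=0,low[4]=3,low[5]=?,low[6]=4,low[7]=5,low[8]=6); scc=(scc[0]=?,scc[1]=?,scc[2]=?,scc[3]=?,scc[4]=3,scc[5]=?,scc[6]=0,scc[7]=2,scc[8]=1)
step 7: low=(low[0]=0,low[1]=0,low[2]=?,low[3]=0,low[4]=3,low[5]=?,low[6]=4,low[7]=5,low[8]=6); scc=(scc[0]=4,scc[1]=4,scc[2]=?,scc[3]=4,scc[4]=3,scc[5]=?,scc[6]=0,scc[7]=2,scc[8]=1)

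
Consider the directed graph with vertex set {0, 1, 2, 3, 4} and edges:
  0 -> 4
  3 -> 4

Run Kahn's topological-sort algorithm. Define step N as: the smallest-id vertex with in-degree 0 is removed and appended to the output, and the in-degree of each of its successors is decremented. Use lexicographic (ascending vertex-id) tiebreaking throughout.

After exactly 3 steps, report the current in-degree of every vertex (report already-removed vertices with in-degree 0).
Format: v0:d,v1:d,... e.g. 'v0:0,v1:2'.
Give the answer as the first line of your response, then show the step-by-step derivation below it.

v0:0,v1:0,v2:0,v3:0,v4:1

step 1: output 0; order=[0]; indeg=(0,0,0,0,1)
step 2: output 1; order=[0,1]; indeg=(0,0,0,0,1)
step 3: output 2; order=[0,1,2]; indeg=(0,0,0,0,1)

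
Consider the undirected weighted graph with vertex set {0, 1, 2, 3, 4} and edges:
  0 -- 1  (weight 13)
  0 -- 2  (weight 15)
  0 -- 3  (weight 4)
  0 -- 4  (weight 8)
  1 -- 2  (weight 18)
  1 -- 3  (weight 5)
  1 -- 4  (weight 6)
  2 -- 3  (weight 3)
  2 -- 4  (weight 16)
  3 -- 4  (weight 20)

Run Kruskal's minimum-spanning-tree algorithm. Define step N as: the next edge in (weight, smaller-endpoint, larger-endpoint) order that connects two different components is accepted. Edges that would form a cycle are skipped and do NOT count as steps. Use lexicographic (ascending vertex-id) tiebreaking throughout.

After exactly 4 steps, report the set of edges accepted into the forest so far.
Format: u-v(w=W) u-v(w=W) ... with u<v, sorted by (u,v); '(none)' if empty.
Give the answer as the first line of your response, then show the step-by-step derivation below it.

0-3(w=4) 1-3(w=5) 1-4(w=6) 2-3(w=3)

step 1: add edge 2-3 (w=3); MST = {2-3(w=3)}
step 2: add edge 0-3 (w=4); MST = {0-3(w=4) 2-3(w=3)}
step 3: add edge 1-3 (w=5); MST = {0-3(w=4) 1-3(w=5) 2-3(w=3)}
step 4: add edge 1-4 (w=6); MST = {0-3(w=4) 1-3(w=5) 1-4(w=6) 2-3(w=3)}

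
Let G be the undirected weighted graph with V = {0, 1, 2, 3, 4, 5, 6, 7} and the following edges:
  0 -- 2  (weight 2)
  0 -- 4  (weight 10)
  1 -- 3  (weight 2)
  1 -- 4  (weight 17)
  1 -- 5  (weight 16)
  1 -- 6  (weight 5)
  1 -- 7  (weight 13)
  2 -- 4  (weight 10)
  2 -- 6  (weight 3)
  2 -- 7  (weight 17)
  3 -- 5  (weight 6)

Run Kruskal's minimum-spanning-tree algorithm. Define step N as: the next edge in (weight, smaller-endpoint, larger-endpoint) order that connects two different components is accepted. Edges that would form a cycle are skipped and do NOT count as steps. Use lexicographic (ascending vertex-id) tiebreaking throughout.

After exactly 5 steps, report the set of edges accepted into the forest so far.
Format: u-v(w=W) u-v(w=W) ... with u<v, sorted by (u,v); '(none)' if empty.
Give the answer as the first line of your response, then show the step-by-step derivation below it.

0-2(w=2) 1-3(w=2) 1-6(w=5) 2-6(w=3) 3-5(w=6)

step 1: add edge 0-2 (w=2); MST = {0-2(w=2)}
step 2: add edge 1-3 (w=2); MST = {0-2(w=2) 1-3(w=2)}
step 3: add edge 2-6 (w=3); MST = {0-2(w=2) 1-3(w=2) 2-6(w=3)}
step 4: add edge 1-6 (w=5); MST = {0-2(w=2) 1-3(w=2) 1-6(w=5) 2-6(w=3)}
step 5: add edge 3-5 (w=6); MST = {0-2(w=2) 1-3(w=2) 1-6(w=5) 2-6(w=3) 3-5(w=6)}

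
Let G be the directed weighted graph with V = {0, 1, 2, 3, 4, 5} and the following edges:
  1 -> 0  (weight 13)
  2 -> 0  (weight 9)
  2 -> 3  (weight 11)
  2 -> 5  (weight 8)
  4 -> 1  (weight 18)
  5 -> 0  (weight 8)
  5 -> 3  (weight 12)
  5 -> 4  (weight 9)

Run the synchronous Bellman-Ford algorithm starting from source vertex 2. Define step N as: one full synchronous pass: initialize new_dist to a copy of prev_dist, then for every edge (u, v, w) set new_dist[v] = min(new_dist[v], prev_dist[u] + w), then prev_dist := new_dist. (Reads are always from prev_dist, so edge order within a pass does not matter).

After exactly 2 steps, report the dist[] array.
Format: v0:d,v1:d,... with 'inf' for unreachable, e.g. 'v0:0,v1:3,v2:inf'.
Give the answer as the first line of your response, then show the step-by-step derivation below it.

v0:9,v1:inf,v2:0,v3:11,v4:17,v5:8

step 1: dist = v0:9,v1:inf,v2:0,v3:11,v4:inf,v5:8
step 2: dist = v0:9,v1:inf,v2:0,v3:11,v4:17,v5:8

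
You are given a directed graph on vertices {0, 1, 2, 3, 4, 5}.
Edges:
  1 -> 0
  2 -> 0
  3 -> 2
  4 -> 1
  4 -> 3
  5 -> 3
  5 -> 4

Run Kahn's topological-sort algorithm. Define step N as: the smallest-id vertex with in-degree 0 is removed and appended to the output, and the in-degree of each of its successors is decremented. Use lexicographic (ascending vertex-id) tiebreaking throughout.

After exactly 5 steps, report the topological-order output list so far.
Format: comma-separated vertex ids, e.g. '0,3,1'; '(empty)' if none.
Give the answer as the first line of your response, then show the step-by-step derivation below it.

5,4,1,3,2

step 1: output 5; order=[5]; indeg=(2,1,1,1,0,0)
step 2: output 4; order=[5,4]; indeg=(2,0,1,0,0,0)
step 3: output 1; order=[5,4,1]; indeg=(1,0,1,0,0,0)
step 4: output 3; order=[5,4,1,3]; indeg=(1,0,0,0,0,0)
step 5: output 2; order=[5,4,1,3,2]; indeg=(0,0,0,0,0,0)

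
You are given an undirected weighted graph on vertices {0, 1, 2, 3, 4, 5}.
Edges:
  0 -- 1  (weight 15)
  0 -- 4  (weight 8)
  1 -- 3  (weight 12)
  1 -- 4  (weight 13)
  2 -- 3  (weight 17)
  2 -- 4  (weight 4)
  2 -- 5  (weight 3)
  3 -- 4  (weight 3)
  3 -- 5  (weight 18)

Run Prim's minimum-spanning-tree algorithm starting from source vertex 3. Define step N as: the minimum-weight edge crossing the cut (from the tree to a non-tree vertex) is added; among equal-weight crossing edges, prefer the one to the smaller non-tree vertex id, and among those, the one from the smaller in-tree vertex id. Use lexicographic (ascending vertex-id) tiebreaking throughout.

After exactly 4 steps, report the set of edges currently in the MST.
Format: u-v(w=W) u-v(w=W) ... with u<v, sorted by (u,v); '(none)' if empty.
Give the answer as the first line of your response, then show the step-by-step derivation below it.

0-4(w=8) 2-4(w=4) 2-5(w=3) 3-4(w=3)

step 1: add edge 3-4 (w=3); MST = {3-4(w=3)}
step 2: add edge 2-4 (w=4); MST = {2-4(w=4) 3-4(w=3)}
step 3: add edge 2-5 (w=3); MST = {2-4(w=4) 2-5(w=3) 3-4(w=3)}
step 4: add edge 0-4 (w=8); MST = {0-4(w=8) 2-4(w=4) 2-5(w=3) 3-4(w=3)}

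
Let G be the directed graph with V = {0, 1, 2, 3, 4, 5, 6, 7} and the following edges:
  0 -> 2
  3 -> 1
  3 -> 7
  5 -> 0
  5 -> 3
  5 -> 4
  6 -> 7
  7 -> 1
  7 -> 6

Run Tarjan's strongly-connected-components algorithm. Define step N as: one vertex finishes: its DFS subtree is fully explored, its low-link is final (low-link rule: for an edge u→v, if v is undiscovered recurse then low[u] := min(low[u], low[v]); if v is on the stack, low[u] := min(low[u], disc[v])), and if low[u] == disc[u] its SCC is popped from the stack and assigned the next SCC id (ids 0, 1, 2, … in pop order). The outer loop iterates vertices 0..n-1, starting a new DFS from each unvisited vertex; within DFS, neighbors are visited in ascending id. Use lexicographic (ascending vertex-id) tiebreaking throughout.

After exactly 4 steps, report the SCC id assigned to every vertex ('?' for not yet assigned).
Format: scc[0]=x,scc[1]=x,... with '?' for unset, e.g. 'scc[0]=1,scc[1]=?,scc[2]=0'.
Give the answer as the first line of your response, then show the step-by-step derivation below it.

scc[0]=1,scc[1]=2,scc[2]=0,scc[3]=?,scc[4]=?,scc[5]=?,scc[6]=?,scc[7]=?

step 1: low=(low[0]=0,low[1]=?,low[2]=1,low[3]=?,low[4]=?,low[5]=?,low[6]=?,low[7]=?); scc=(scc[0]=?,scc[1]=?,scc[2]=0,scc[3]=?,scc[4]=?,scc[5]=?,scc[6]=?,scc[7]=?)
step 2: low=(low[0]=0,low[1]=?,low[2]=1,low[3]=?,low[4]=?,low[5]=?,low[6]=?,low[7]=?); scc=(scc[0]=1,scc[1]=?,scc[2]=0,scc[3]=?,scc[4]=?,scc[5]=?,scc[6]=?,scc[7]=?)
step 3: low=(low[0]=0,low[1]=2,low[2]=1,low[3]=?,low[4]=?,low[5]=?,low[6]=?,low[7]=?); scc=(scc[0]=1,scc[1]=2,scc[2]=0,scc[3]=?,scc[4]=?,scc[5]=?,scc[6]=?,scc[7]=?)
step 4: low=(low[0]=0,low[1]=2,low[2]=1,low[3]=3,low[4]=?,low[5]=?,low[6]=4,low[7]=4); scc=(scc[0]=1,scc[1]=2,scc[2]=0,scc[3]=?,scc[4]=?,scc[5]=?,scc[6]=?,scc[7]=?)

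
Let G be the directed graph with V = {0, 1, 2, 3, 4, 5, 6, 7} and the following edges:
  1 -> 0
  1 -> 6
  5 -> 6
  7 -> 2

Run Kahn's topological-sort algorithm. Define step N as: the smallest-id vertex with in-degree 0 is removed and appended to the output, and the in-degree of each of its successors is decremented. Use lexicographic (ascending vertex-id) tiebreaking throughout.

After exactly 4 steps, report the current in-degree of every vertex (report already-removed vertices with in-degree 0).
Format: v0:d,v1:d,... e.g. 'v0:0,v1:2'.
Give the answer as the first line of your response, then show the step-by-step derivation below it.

v0:0,v1:0,v2:1,v3:0,v4:0,v5:0,v6:1,v7:0

step 1: output 1; order=[1]; indeg=(0,0,1,0,0,0,1,0)
step 2: output 0; order=[1,0]; indeg=(0,0,1,0,0,0,1,0)
step 3: output 3; order=[1,0,3]; indeg=(0,0,1,0,0,0,1,0)
step 4: output 4; order=[1,0,3,4]; indeg=(0,0,1,0,0,0,1,0)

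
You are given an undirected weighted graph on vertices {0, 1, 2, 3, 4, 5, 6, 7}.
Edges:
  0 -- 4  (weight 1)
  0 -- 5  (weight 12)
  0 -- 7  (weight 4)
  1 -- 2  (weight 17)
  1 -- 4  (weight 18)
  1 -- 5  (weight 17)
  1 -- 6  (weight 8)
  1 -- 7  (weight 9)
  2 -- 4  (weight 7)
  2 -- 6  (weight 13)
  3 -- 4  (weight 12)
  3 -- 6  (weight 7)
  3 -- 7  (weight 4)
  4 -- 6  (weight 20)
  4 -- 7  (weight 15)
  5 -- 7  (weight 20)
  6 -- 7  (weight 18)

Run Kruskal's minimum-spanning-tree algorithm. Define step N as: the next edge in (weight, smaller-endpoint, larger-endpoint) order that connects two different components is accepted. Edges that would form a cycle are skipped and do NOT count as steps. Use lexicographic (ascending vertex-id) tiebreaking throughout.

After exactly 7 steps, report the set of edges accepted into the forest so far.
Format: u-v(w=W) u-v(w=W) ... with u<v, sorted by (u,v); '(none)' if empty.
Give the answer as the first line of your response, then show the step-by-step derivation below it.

0-4(w=1) 0-5(w=12) 0-7(w=4) 1-6(w=8) 2-4(w=7) 3-6(w=7) 3-7(w=4)

step 1: add edge 0-4 (w=1); MST = {0-4(w=1)}
step 2: add edge 0-7 (w=4); MST = {0-4(w=1) 0-7(w=4)}
step 3: add edge 3-7 (w=4); MST = {0-4(w=1) 0-7(w=4) 3-7(w=4)}
step 4: add edge 2-4 (w=7); MST = {0-4(w=1) 0-7(w=4) 2-4(w=7) 3-7(w=4)}
step 5: add edge 3-6 (w=7); MST = {0-4(w=1) 0-7(w=4) 2-4(w=7) 3-6(w=7) 3-7(w=4)}
step 6: add edge 1-6 (w=8); MST = {0-4(w=1) 0-7(w=4) 1-6(w=8) 2-4(w=7) 3-6(w=7) 3-7(w=4)}
step 7: add edge 0-5 (w=12); MST = {0-4(w=1) 0-5(w=12) 0-7(w=4) 1-6(w=8) 2-4(w=7) 3-6(w=7) 3-7(w=4)}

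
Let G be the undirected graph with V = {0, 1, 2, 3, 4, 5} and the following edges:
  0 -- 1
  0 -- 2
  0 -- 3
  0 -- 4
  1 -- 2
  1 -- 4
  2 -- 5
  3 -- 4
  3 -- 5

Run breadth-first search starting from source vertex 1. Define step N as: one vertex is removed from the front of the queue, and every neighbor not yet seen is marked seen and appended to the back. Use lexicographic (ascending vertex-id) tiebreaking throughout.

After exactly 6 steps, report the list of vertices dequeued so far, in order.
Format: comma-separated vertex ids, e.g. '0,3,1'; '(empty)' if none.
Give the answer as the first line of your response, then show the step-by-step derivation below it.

1,0,2,4,3,5

step 1: dequeue 1; queue=[0,2,4]; order=1
step 2: dequeue 0; queue=[2,4,3]; order=1,0
step 3: dequeue 2; queue=[4,3,5]; order=1,0,2
step 4: dequeue 4; queue=[3,5]; order=1,0,2,4
step 5: dequeue 3; queue=[5]; order=1,0,2,4,3
step 6: dequeue 5; queue=[(empty)]; order=1,0,2,4,3,5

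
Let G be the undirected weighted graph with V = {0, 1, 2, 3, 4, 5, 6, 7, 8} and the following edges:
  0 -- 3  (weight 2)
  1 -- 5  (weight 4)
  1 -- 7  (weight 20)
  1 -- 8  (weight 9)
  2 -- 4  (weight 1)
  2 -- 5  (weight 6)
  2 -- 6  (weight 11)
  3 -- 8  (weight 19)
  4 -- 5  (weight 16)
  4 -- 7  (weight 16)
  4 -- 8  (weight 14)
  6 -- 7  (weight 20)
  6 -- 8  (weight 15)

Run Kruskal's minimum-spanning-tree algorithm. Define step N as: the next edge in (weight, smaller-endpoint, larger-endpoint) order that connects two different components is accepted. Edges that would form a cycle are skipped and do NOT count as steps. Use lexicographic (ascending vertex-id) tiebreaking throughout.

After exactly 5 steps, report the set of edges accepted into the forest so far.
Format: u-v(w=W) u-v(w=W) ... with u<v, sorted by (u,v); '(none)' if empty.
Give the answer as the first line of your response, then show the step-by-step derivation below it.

0-3(w=2) 1-5(w=4) 1-8(w=9) 2-4(w=1) 2-5(w=6)

step 1: add edge 2-4 (w=1); MST = {2-4(w=1)}
step 2: add edge 0-3 (w=2); MST = {0-3(w=2) 2-4(w=1)}
step 3: add edge 1-5 (w=4); MST = {0-3(w=2) 1-5(w=4) 2-4(w=1)}
step 4: add edge 2-5 (w=6); MST = {0-3(w=2) 1-5(w=4) 2-4(w=1) 2-5(w=6)}
step 5: add edge 1-8 (w=9); MST = {0-3(w=2) 1-5(w=4) 1-8(w=9) 2-4(w=1) 2-5(w=6)}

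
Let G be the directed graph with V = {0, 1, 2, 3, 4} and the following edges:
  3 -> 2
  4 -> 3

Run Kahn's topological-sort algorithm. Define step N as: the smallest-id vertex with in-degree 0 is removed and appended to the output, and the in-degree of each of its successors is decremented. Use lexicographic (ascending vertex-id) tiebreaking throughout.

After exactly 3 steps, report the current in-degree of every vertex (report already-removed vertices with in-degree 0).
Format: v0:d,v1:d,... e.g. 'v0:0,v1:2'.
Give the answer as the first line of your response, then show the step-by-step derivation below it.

v0:0,v1:0,v2:1,v3:0,v4:0

step 1: output 0; order=[0]; indeg=(0,0,1,1,0)
step 2: output 1; order=[0,1]; indeg=(0,0,1,1,0)
step 3: output 4; order=[0,1,4]; indeg=(0,0,1,0,0)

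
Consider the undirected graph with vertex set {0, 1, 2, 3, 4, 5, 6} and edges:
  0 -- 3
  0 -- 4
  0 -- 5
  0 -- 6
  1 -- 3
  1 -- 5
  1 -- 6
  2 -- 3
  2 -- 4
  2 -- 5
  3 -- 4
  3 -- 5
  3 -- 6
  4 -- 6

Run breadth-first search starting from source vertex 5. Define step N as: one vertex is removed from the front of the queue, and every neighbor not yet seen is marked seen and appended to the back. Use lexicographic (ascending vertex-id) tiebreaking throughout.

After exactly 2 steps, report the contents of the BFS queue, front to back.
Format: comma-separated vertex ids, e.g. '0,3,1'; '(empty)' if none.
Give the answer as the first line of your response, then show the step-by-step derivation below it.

1,2,3,4,6

step 1: dequeue 5; queue=[0,1,2,3]; order=5
step 2: dequeue 0; queue=[1,2,3,4,6]; order=5,0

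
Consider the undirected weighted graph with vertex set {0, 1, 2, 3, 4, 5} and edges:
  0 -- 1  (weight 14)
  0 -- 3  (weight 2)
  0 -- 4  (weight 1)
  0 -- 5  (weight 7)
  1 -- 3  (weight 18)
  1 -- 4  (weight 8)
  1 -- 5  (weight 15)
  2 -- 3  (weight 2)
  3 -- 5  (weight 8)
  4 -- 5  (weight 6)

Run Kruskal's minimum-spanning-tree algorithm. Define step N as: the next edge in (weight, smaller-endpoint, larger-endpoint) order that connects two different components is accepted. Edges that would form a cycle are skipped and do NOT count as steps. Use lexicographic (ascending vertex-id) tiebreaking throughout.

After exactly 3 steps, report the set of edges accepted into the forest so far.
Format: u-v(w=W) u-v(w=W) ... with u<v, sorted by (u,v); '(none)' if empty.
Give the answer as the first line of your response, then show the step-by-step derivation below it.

0-3(w=2) 0-4(w=1) 2-3(w=2)

step 1: add edge 0-4 (w=1); MST = {0-4(w=1)}
step 2: add edge 0-3 (w=2); MST = {0-3(w=2) 0-4(w=1)}
step 3: add edge 2-3 (w=2); MST = {0-3(w=2) 0-4(w=1) 2-3(w=2)}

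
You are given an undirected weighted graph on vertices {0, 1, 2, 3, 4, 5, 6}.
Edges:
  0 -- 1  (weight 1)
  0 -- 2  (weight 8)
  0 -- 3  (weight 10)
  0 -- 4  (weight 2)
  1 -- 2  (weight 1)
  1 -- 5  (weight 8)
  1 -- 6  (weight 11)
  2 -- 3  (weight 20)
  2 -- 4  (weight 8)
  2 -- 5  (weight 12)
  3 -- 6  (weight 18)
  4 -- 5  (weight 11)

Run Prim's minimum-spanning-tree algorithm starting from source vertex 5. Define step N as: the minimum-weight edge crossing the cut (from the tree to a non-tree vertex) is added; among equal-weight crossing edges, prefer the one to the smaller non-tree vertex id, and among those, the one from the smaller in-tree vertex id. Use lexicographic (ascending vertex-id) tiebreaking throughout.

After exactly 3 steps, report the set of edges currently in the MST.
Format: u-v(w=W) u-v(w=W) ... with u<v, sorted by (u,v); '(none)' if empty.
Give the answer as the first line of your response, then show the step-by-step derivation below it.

0-1(w=1) 1-2(w=1) 1-5(w=8)

step 1: add edge 1-5 (w=8); MST = {1-5(w=8)}
step 2: add edge 0-1 (w=1); MST = {0-1(w=1) 1-5(w=8)}
step 3: add edge 1-2 (w=1); MST = {0-1(w=1) 1-2(w=1) 1-5(w=8)}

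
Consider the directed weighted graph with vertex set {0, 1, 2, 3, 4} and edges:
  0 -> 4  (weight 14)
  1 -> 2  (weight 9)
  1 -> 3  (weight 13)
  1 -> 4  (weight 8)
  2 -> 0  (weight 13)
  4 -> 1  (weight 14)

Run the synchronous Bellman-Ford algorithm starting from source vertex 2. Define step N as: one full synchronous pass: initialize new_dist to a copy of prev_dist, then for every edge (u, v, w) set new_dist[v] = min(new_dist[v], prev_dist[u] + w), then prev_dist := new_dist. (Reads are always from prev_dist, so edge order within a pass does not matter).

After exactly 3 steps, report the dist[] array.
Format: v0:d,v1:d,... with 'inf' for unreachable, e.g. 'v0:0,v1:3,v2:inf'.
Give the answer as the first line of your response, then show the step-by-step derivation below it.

v0:13,v1:41,v2:0,v3:inf,v4:27

step 1: dist = v0:13,v1:inf,v2:0,v3:inf,v4:inf
step 2: dist = v0:13,v1:inf,v2:0,v3:inf,v4:27
step 3: dist = v0:13,v1:41,v2:0,v3:inf,v4:27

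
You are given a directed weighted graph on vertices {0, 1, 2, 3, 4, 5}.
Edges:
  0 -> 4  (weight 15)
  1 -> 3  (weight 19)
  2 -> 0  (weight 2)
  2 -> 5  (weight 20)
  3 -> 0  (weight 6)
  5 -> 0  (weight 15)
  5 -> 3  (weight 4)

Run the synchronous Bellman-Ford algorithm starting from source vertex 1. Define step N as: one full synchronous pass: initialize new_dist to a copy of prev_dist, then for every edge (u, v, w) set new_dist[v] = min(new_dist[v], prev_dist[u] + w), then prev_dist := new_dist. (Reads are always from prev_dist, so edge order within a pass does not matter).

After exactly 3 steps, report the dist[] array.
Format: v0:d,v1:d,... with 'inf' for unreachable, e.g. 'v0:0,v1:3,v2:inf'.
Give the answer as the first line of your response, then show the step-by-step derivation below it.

v0:25,v1:0,v2:inf,v3:19,v4:40,v5:inf

step 1: dist = v0:inf,v1:0,v2:inf,v3:19,v4:inf,v5:inf
step 2: dist = v0:25,v1:0,v2:inf,v3:19,v4:inf,v5:inf
step 3: dist = v0:25,v1:0,v2:inf,v3:19,v4:40,v5:inf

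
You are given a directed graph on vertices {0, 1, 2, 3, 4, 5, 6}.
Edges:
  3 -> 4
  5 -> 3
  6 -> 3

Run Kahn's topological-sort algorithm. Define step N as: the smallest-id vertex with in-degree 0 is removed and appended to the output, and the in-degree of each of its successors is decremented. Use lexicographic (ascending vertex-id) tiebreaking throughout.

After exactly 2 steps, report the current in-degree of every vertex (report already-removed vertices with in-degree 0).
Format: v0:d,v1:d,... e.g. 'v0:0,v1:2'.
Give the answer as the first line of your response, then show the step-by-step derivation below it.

v0:0,v1:0,v2:0,v3:2,v4:1,v5:0,v6:0

step 1: output 0; order=[0]; indeg=(0,0,0,2,1,0,0)
step 2: output 1; order=[0,1]; indeg=(0,0,0,2,1,0,0)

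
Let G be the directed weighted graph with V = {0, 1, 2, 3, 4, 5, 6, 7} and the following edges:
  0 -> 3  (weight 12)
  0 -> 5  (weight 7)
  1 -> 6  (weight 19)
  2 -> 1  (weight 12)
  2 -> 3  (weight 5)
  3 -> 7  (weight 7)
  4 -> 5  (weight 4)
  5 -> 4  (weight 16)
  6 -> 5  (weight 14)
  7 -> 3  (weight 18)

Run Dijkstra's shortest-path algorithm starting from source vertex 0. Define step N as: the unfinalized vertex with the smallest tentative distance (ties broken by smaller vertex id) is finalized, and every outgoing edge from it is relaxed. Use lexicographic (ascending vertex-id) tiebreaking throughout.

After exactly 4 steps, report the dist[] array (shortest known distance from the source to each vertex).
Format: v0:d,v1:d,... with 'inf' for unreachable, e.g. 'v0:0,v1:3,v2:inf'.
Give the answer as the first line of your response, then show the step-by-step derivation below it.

v0:0,v1:inf,v2:inf,v3:12,v4:23,v5:7,v6:inf,v7:19

step 1: dist = v0:0,v1:inf,v2:inf,v3:12,v4:inf,v5:7,v6:inf,v7:inf
step 2: dist = v0:0,v1:inf,v2:inf,v3:12,v4:23,v5:7,v6:inf,v7:inf
step 3: dist = v0:0,v1:inf,v2:inf,v3:12,v4:23,v5:7,v6:inf,v7:19
step 4: dist = v0:0,v1:inf,v2:inf,v3:12,v4:23,v5:7,v6:inf,v7:19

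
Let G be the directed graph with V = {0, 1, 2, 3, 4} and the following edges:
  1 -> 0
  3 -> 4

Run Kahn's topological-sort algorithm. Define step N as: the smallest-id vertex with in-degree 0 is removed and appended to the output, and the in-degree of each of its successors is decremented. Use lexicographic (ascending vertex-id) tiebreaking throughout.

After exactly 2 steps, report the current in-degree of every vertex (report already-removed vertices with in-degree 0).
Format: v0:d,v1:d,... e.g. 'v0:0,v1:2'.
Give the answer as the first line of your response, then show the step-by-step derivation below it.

v0:0,v1:0,v2:0,v3:0,v4:1

step 1: output 1; order=[1]; indeg=(0,0,0,0,1)
step 2: output 0; order=[1,0]; indeg=(0,0,0,0,1)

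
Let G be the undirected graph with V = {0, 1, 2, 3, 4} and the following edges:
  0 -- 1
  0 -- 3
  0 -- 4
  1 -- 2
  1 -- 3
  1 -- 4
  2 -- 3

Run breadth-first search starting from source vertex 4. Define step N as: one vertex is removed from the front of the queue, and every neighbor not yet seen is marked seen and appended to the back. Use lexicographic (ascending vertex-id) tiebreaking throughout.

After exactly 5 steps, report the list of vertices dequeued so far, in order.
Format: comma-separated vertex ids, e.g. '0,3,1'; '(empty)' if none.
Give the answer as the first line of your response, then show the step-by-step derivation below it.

4,0,1,3,2

step 1: dequeue 4; queue=[0,1]; order=4
step 2: dequeue 0; queue=[1,3]; order=4,0
step 3: dequeue 1; queue=[3,2]; order=4,0,1
step 4: dequeue 3; queue=[2]; order=4,0,1,3
step 5: dequeue 2; queue=[(empty)]; order=4,0,1,3,2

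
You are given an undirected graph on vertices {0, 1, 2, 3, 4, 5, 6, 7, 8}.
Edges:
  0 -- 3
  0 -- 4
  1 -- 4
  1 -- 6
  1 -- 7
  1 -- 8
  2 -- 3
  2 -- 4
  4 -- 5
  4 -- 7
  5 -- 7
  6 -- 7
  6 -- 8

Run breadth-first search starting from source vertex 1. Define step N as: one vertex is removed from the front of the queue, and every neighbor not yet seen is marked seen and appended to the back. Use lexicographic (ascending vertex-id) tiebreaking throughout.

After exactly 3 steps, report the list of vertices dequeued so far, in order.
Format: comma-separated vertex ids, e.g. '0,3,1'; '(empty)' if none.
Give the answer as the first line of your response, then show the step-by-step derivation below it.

1,4,6

step 1: dequeue 1; queue=[4,6,7,8]; order=1
step 2: dequeue 4; queue=[6,7,8,0,2,5]; order=1,4
step 3: dequeue 6; queue=[7,8,0,2,5]; order=1,4,6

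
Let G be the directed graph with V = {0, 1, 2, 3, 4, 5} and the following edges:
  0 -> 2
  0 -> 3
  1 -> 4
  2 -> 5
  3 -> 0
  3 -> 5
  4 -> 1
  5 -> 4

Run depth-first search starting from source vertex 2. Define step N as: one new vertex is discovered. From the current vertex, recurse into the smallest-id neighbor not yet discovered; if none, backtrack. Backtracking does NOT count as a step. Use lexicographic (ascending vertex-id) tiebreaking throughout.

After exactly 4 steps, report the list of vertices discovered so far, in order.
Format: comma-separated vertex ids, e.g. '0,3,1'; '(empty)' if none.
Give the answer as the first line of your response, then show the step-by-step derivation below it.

2,5,4,1

step 1: discover 2; path=2; order=2
step 2: discover 5; path=2>5; order=2,5
step 3: discover 4; path=2>5>4; order=2,5,4
step 4: discover 1; path=2>5>4>1; order=2,5,4,1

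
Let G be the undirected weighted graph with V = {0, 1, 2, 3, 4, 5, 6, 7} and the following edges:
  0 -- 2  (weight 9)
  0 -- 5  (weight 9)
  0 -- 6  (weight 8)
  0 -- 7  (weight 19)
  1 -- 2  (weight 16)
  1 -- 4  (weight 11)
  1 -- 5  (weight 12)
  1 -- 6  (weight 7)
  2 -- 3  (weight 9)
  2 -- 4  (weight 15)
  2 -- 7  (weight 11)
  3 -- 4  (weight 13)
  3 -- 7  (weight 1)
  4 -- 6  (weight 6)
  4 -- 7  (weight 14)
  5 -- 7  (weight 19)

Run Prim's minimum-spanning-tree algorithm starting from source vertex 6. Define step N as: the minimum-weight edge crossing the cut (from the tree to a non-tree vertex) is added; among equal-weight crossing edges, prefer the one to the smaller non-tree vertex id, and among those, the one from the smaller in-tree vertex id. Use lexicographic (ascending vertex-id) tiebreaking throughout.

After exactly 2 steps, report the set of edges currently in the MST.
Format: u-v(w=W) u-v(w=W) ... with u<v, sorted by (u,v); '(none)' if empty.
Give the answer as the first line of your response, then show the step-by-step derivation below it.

1-6(w=7) 4-6(w=6)

step 1: add edge 4-6 (w=6); MST = {4-6(w=6)}
step 2: add edge 1-6 (w=7); MST = {1-6(w=7) 4-6(w=6)}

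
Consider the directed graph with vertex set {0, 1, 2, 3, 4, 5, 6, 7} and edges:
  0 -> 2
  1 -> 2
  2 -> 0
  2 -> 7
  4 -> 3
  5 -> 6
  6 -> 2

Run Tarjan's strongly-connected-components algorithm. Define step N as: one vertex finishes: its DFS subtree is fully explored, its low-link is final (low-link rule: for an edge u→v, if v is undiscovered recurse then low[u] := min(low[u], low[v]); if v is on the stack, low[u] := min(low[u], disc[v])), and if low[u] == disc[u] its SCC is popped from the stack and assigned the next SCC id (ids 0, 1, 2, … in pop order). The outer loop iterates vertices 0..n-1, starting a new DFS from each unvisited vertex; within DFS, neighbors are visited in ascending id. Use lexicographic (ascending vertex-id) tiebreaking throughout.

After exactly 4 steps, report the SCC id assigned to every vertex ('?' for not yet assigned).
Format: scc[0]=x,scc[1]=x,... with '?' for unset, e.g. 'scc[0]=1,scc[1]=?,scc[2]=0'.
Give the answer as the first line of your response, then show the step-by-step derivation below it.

scc[0]=1,scc[1]=2,scc[2]=1,scc[3]=?,scc[4]=?,scc[5]=?,scc[6]=?,scc[7]=0

step 1: low=(low[0]=0,low[1]=?,low[2]=0,low[3]=?,low[4]=?,low[5]=?,low[6]=?,low[7]=2); scc=(scc[0]=?,scc[1]=?,scc[2]=?,scc[3]=?,scc[4]=?,scc[5]=?,scc[6]=?,scc[7]=0)
step 2: low=(low[0]=0,low[1]=?,low[2]=0,low[3]=?,low[4]=?,low[5]=?,low[6]=?,low[7]=2); scc=(scc[0]=?,scc[1]=?,scc[2]=?,scc[3]=?,scc[4]=?,scc[5]=?,scc[6]=?,scc[7]=0)
step 3: low=(low[0]=0,low[1]=?,low[2]=0,low[3]=?,low[4]=?,low[5]=?,low[6]=?,low[7]=2); scc=(scc[0]=1,scc[1]=?,scc[2]=1,scc[3]=?,scc[4]=?,scc[5]=?,scc[6]=?,scc[7]=0)
step 4: low=(low[0]=0,low[1]=3,low[2]=0,low[3]=?,low[4]=?,low[5]=?,low[6]=?,low[7]=2); scc=(scc[0]=1,scc[1]=2,scc[2]=1,scc[3]=?,scc[4]=?,scc[5]=?,scc[6]=?,scc[7]=0)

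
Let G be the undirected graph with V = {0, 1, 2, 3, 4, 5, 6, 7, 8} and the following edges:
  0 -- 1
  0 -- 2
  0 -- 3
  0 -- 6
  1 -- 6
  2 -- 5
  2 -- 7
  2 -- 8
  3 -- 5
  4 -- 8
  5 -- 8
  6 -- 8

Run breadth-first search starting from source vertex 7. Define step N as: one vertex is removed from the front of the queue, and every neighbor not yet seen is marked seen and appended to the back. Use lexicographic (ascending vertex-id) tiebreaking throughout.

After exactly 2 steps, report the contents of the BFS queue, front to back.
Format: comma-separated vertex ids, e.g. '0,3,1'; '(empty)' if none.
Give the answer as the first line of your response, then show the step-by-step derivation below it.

0,5,8

step 1: dequeue 7; queue=[2]; order=7
step 2: dequeue 2; queue=[0,5,8]; order=7,2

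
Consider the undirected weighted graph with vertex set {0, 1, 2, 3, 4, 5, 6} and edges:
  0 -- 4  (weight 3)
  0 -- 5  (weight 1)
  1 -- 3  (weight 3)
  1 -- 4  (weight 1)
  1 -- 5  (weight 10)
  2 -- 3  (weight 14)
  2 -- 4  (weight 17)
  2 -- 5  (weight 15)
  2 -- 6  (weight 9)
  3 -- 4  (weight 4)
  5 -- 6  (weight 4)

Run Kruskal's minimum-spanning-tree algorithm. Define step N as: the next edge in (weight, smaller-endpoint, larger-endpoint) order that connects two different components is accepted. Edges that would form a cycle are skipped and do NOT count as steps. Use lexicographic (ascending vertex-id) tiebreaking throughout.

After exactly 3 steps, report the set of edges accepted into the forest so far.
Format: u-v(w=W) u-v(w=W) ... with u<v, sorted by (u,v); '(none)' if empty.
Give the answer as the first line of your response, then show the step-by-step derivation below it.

0-4(w=3) 0-5(w=1) 1-4(w=1)

step 1: add edge 0-5 (w=1); MST = {0-5(w=1)}
step 2: add edge 1-4 (w=1); MST = {0-5(w=1) 1-4(w=1)}
step 3: add edge 0-4 (w=3); MST = {0-4(w=3) 0-5(w=1) 1-4(w=1)}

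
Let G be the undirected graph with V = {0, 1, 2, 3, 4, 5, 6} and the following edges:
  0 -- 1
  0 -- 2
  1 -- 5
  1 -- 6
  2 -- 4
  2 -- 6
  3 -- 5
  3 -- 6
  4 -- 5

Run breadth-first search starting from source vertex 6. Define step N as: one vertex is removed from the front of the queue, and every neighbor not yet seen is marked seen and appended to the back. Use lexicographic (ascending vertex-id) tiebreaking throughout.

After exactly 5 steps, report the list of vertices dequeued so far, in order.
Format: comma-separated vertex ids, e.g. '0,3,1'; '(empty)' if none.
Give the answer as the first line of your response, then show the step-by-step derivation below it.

6,1,2,3,0

step 1: dequeue 6; queue=[1,2,3]; order=6
step 2: dequeue 1; queue=[2,3,0,5]; order=6,1
step 3: dequeue 2; queue=[3,0,5,4]; order=6,1,2
step 4: dequeue 3; queue=[0,5,4]; order=6,1,2,3
step 5: dequeue 0; queue=[5,4]; order=6,1,2,3,0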